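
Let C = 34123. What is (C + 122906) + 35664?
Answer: 192693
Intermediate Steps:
(C + 122906) + 35664 = (34123 + 122906) + 35664 = 157029 + 35664 = 192693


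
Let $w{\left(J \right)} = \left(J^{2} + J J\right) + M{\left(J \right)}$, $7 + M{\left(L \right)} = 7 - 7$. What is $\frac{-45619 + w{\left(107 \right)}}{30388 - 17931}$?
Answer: $- \frac{22728}{12457} \approx -1.8245$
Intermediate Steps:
$M{\left(L \right)} = -7$ ($M{\left(L \right)} = -7 + \left(7 - 7\right) = -7 + 0 = -7$)
$w{\left(J \right)} = -7 + 2 J^{2}$ ($w{\left(J \right)} = \left(J^{2} + J J\right) - 7 = \left(J^{2} + J^{2}\right) - 7 = 2 J^{2} - 7 = -7 + 2 J^{2}$)
$\frac{-45619 + w{\left(107 \right)}}{30388 - 17931} = \frac{-45619 - \left(7 - 2 \cdot 107^{2}\right)}{30388 - 17931} = \frac{-45619 + \left(-7 + 2 \cdot 11449\right)}{12457} = \left(-45619 + \left(-7 + 22898\right)\right) \frac{1}{12457} = \left(-45619 + 22891\right) \frac{1}{12457} = \left(-22728\right) \frac{1}{12457} = - \frac{22728}{12457}$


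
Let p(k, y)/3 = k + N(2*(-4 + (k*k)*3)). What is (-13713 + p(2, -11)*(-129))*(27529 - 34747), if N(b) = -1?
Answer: 101773800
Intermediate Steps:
p(k, y) = -3 + 3*k (p(k, y) = 3*(k - 1) = 3*(-1 + k) = -3 + 3*k)
(-13713 + p(2, -11)*(-129))*(27529 - 34747) = (-13713 + (-3 + 3*2)*(-129))*(27529 - 34747) = (-13713 + (-3 + 6)*(-129))*(-7218) = (-13713 + 3*(-129))*(-7218) = (-13713 - 387)*(-7218) = -14100*(-7218) = 101773800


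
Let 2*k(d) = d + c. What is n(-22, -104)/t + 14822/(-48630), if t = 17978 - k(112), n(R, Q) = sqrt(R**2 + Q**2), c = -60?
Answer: -7411/24315 + 5*sqrt(113)/8976 ≈ -0.29887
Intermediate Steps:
k(d) = -30 + d/2 (k(d) = (d - 60)/2 = (-60 + d)/2 = -30 + d/2)
n(R, Q) = sqrt(Q**2 + R**2)
t = 17952 (t = 17978 - (-30 + (1/2)*112) = 17978 - (-30 + 56) = 17978 - 1*26 = 17978 - 26 = 17952)
n(-22, -104)/t + 14822/(-48630) = sqrt((-104)**2 + (-22)**2)/17952 + 14822/(-48630) = sqrt(10816 + 484)*(1/17952) + 14822*(-1/48630) = sqrt(11300)*(1/17952) - 7411/24315 = (10*sqrt(113))*(1/17952) - 7411/24315 = 5*sqrt(113)/8976 - 7411/24315 = -7411/24315 + 5*sqrt(113)/8976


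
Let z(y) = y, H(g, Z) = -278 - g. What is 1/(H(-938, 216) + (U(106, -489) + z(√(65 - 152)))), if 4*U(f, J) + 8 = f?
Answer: 2738/1874509 - 4*I*√87/1874509 ≈ 0.0014606 - 1.9904e-5*I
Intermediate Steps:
U(f, J) = -2 + f/4
1/(H(-938, 216) + (U(106, -489) + z(√(65 - 152)))) = 1/((-278 - 1*(-938)) + ((-2 + (¼)*106) + √(65 - 152))) = 1/((-278 + 938) + ((-2 + 53/2) + √(-87))) = 1/(660 + (49/2 + I*√87)) = 1/(1369/2 + I*√87)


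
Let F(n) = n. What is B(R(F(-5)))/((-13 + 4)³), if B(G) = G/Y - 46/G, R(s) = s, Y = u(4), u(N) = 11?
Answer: -481/40095 ≈ -0.011997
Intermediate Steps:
Y = 11
B(G) = -46/G + G/11 (B(G) = G/11 - 46/G = -46/G + G/11)
B(R(F(-5)))/((-13 + 4)³) = (-46/(-5) + (1/11)*(-5))/((-13 + 4)³) = (-46*(-⅕) - 5/11)/((-9)³) = (46/5 - 5/11)/(-729) = (481/55)*(-1/729) = -481/40095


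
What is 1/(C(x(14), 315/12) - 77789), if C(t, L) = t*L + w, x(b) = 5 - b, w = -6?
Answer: -4/312125 ≈ -1.2815e-5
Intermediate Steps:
C(t, L) = -6 + L*t (C(t, L) = t*L - 6 = L*t - 6 = -6 + L*t)
1/(C(x(14), 315/12) - 77789) = 1/((-6 + (315/12)*(5 - 1*14)) - 77789) = 1/((-6 + (315*(1/12))*(5 - 14)) - 77789) = 1/((-6 + (105/4)*(-9)) - 77789) = 1/((-6 - 945/4) - 77789) = 1/(-969/4 - 77789) = 1/(-312125/4) = -4/312125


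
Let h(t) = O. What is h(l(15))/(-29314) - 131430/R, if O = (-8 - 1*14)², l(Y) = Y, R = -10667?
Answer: 1923788096/156346219 ≈ 12.305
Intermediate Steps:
O = 484 (O = (-8 - 14)² = (-22)² = 484)
h(t) = 484
h(l(15))/(-29314) - 131430/R = 484/(-29314) - 131430/(-10667) = 484*(-1/29314) - 131430*(-1/10667) = -242/14657 + 131430/10667 = 1923788096/156346219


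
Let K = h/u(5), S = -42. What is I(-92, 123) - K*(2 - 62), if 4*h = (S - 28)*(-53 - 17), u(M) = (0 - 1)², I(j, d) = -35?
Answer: 73465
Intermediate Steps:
u(M) = 1 (u(M) = (-1)² = 1)
h = 1225 (h = ((-42 - 28)*(-53 - 17))/4 = (-70*(-70))/4 = (¼)*4900 = 1225)
K = 1225 (K = 1225/1 = 1225*1 = 1225)
I(-92, 123) - K*(2 - 62) = -35 - 1225*(2 - 62) = -35 - 1225*(-60) = -35 - 1*(-73500) = -35 + 73500 = 73465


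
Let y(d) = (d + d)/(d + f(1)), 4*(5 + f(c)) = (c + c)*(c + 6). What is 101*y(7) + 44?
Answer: 3312/11 ≈ 301.09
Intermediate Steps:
f(c) = -5 + c*(6 + c)/2 (f(c) = -5 + ((c + c)*(c + 6))/4 = -5 + ((2*c)*(6 + c))/4 = -5 + (2*c*(6 + c))/4 = -5 + c*(6 + c)/2)
y(d) = 2*d/(-3/2 + d) (y(d) = (d + d)/(d + (-5 + (½)*1² + 3*1)) = (2*d)/(d + (-5 + (½)*1 + 3)) = (2*d)/(d + (-5 + ½ + 3)) = (2*d)/(d - 3/2) = (2*d)/(-3/2 + d) = 2*d/(-3/2 + d))
101*y(7) + 44 = 101*(4*7/(-3 + 2*7)) + 44 = 101*(4*7/(-3 + 14)) + 44 = 101*(4*7/11) + 44 = 101*(4*7*(1/11)) + 44 = 101*(28/11) + 44 = 2828/11 + 44 = 3312/11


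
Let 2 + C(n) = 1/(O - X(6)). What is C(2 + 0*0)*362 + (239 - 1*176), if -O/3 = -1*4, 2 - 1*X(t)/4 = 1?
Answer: -2463/4 ≈ -615.75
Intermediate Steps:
X(t) = 4 (X(t) = 8 - 4*1 = 8 - 4 = 4)
O = 12 (O = -(-3)*4 = -3*(-4) = 12)
C(n) = -15/8 (C(n) = -2 + 1/(12 - 1*4) = -2 + 1/(12 - 4) = -2 + 1/8 = -2 + ⅛ = -15/8)
C(2 + 0*0)*362 + (239 - 1*176) = -15/8*362 + (239 - 1*176) = -2715/4 + (239 - 176) = -2715/4 + 63 = -2463/4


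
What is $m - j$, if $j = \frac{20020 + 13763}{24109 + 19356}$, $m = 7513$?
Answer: $\frac{326518762}{43465} \approx 7512.2$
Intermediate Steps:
$j = \frac{33783}{43465} \approx 0.77725$
$m - j = 7513 - \frac{33783}{43465} = \frac{326518762}{43465}$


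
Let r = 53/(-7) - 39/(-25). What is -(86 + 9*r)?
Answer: -5582/175 ≈ -31.897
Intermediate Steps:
r = -1052/175 (r = 53*(-⅐) - 39*(-1/25) = -53/7 + 39/25 = -1052/175 ≈ -6.0114)
-(86 + 9*r) = -(86 + 9*(-1052/175)) = -(86 - 9468/175) = -1*5582/175 = -5582/175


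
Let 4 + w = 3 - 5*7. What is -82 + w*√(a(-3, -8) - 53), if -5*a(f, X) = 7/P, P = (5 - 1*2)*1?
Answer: -82 - 12*I*√12030/5 ≈ -82.0 - 263.24*I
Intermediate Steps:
P = 3 (P = (5 - 2)*1 = 3*1 = 3)
a(f, X) = -7/15 (a(f, X) = -7/(5*3) = -⅕*7/3 = -7/15)
w = -36 (w = -4 + (3 - 5*7) = -4 + (3 - 35) = -4 - 32 = -36)
-82 + w*√(a(-3, -8) - 53) = -82 - 36*√(-7/15 - 53) = -82 - 12*I*√12030/5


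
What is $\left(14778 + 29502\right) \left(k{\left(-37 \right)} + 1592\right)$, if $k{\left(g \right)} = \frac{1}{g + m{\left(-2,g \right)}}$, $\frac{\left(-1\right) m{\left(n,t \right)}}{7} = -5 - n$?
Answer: $\frac{140981985}{2} \approx 7.0491 \cdot 10^{7}$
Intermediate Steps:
$m{\left(n,t \right)} = 35 + 7 n$ ($m{\left(n,t \right)} = - 7 \left(-5 - n\right) = 35 + 7 n$)
$k{\left(g \right)} = \frac{1}{21 + g}$ ($k{\left(g \right)} = \frac{1}{g + \left(35 + 7 \left(-2\right)\right)} = \frac{1}{g + \left(35 - 14\right)} = \frac{1}{g + 21} = \frac{1}{21 + g}$)
$\left(14778 + 29502\right) \left(k{\left(-37 \right)} + 1592\right) = \left(14778 + 29502\right) \left(\frac{1}{21 - 37} + 1592\right) = 44280 \left(\frac{1}{-16} + 1592\right) = 44280 \left(- \frac{1}{16} + 1592\right) = 44280 \cdot \frac{25471}{16} = \frac{140981985}{2}$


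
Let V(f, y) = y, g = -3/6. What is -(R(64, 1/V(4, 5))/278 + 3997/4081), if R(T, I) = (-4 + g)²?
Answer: -682175/648296 ≈ -1.0523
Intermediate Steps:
g = -½ (g = -3*⅙ = -½ ≈ -0.50000)
R(T, I) = 81/4 (R(T, I) = (-4 - ½)² = (-9/2)² = 81/4)
-(R(64, 1/V(4, 5))/278 + 3997/4081) = -((81/4)/278 + 3997/4081) = -((81/4)*(1/278) + 3997*(1/4081)) = -(81/1112 + 571/583) = -1*682175/648296 = -682175/648296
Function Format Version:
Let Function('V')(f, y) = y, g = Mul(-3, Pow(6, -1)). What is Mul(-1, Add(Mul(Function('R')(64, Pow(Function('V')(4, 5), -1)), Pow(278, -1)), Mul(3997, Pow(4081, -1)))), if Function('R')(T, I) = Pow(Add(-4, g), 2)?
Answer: Rational(-682175, 648296) ≈ -1.0523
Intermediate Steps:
g = Rational(-1, 2) (g = Mul(-3, Rational(1, 6)) = Rational(-1, 2) ≈ -0.50000)
Function('R')(T, I) = Rational(81, 4) (Function('R')(T, I) = Pow(Add(-4, Rational(-1, 2)), 2) = Pow(Rational(-9, 2), 2) = Rational(81, 4))
Mul(-1, Add(Mul(Function('R')(64, Pow(Function('V')(4, 5), -1)), Pow(278, -1)), Mul(3997, Pow(4081, -1)))) = Mul(-1, Add(Mul(Rational(81, 4), Pow(278, -1)), Mul(3997, Pow(4081, -1)))) = Mul(-1, Add(Mul(Rational(81, 4), Rational(1, 278)), Mul(3997, Rational(1, 4081)))) = Mul(-1, Add(Rational(81, 1112), Rational(571, 583))) = Mul(-1, Rational(682175, 648296)) = Rational(-682175, 648296)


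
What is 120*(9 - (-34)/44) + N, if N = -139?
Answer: 11371/11 ≈ 1033.7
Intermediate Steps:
120*(9 - (-34)/44) + N = 120*(9 - (-34)/44) - 139 = 120*(9 - 1*(-17/22)) - 139 = 120*(9 + 17/22) - 139 = 120*(215/22) - 139 = 12900/11 - 139 = 11371/11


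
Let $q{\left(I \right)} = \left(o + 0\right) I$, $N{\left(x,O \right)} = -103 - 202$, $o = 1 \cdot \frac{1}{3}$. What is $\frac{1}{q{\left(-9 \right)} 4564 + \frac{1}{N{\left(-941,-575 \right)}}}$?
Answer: $- \frac{305}{4176061} \approx -7.3035 \cdot 10^{-5}$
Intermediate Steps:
$o = \frac{1}{3}$ ($o = 1 \cdot \frac{1}{3} = \frac{1}{3} \approx 0.33333$)
$N{\left(x,O \right)} = -305$
$q{\left(I \right)} = \frac{I}{3}$ ($q{\left(I \right)} = \left(\frac{1}{3} + 0\right) I = \frac{I}{3}$)
$\frac{1}{q{\left(-9 \right)} 4564 + \frac{1}{N{\left(-941,-575 \right)}}} = \frac{1}{\frac{1}{3} \left(-9\right) 4564 + \frac{1}{-305}} = \frac{1}{\left(-3\right) 4564 - \frac{1}{305}} = \frac{1}{-13692 - \frac{1}{305}} = \frac{1}{- \frac{4176061}{305}} = - \frac{305}{4176061}$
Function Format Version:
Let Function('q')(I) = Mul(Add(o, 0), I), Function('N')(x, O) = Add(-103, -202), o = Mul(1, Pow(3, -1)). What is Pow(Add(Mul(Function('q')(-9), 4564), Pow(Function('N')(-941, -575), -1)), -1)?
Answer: Rational(-305, 4176061) ≈ -7.3035e-5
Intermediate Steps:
o = Rational(1, 3) (o = Mul(1, Rational(1, 3)) = Rational(1, 3) ≈ 0.33333)
Function('N')(x, O) = -305
Function('q')(I) = Mul(Rational(1, 3), I) (Function('q')(I) = Mul(Add(Rational(1, 3), 0), I) = Mul(Rational(1, 3), I))
Pow(Add(Mul(Function('q')(-9), 4564), Pow(Function('N')(-941, -575), -1)), -1) = Pow(Add(Mul(Mul(Rational(1, 3), -9), 4564), Pow(-305, -1)), -1) = Pow(Add(Mul(-3, 4564), Rational(-1, 305)), -1) = Pow(Add(-13692, Rational(-1, 305)), -1) = Pow(Rational(-4176061, 305), -1) = Rational(-305, 4176061)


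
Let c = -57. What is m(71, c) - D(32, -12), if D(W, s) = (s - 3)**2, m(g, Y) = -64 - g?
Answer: -360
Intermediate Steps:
D(W, s) = (-3 + s)**2
m(71, c) - D(32, -12) = (-64 - 1*71) - (-3 - 12)**2 = (-64 - 71) - 1*(-15)**2 = -135 - 1*225 = -135 - 225 = -360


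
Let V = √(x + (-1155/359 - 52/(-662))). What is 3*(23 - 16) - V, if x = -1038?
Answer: 21 - I*√14701223599117/118829 ≈ 21.0 - 32.267*I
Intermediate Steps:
V = I*√14701223599117/118829 (V = √(-1038 + (-1155/359 - 52/(-662))) = √(-1038 + (-1155*1/359 - 52*(-1/662))) = √(-1038 + (-1155/359 + 26/331)) = √(-1038 - 372971/118829) = √(-123717473/118829) = I*√14701223599117/118829 ≈ 32.267*I)
3*(23 - 16) - V = 3*(23 - 16) - I*√14701223599117/118829 = 3*7 - I*√14701223599117/118829 = 21 - I*√14701223599117/118829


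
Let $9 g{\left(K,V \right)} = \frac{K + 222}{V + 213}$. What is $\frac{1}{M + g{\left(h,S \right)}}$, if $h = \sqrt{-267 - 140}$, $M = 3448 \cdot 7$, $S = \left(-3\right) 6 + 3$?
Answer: $\frac{76644842868}{1849909475809883} - \frac{1782 i \sqrt{407}}{1849909475809883} \approx 4.1432 \cdot 10^{-5} - 1.9434 \cdot 10^{-11} i$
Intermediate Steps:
$S = -15$ ($S = -18 + 3 = -15$)
$M = 24136$
$h = i \sqrt{407}$ ($h = \sqrt{-407} = i \sqrt{407} \approx 20.174 i$)
$g{\left(K,V \right)} = \frac{222 + K}{9 \left(213 + V\right)}$ ($g{\left(K,V \right)} = \frac{\left(K + 222\right) \frac{1}{V + 213}}{9} = \frac{\left(222 + K\right) \frac{1}{213 + V}}{9} = \frac{\frac{1}{213 + V} \left(222 + K\right)}{9} = \frac{222 + K}{9 \left(213 + V\right)}$)
$\frac{1}{M + g{\left(h,S \right)}} = \frac{1}{24136 + \frac{222 + i \sqrt{407}}{9 \left(213 - 15\right)}} = \frac{1}{24136 + \frac{222 + i \sqrt{407}}{9 \cdot 198}} = \frac{1}{24136 + \frac{1}{9} \cdot \frac{1}{198} \left(222 + i \sqrt{407}\right)} = \frac{1}{24136 + \left(\frac{37}{297} + \frac{i \sqrt{407}}{1782}\right)} = \frac{1}{\frac{7168429}{297} + \frac{i \sqrt{407}}{1782}}$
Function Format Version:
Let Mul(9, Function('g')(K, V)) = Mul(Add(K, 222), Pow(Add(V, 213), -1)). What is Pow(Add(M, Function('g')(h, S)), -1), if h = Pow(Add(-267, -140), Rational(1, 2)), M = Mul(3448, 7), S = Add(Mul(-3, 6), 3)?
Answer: Add(Rational(76644842868, 1849909475809883), Mul(Rational(-1782, 1849909475809883), I, Pow(407, Rational(1, 2)))) ≈ Add(4.1432e-5, Mul(-1.9434e-11, I))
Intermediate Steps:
S = -15 (S = Add(-18, 3) = -15)
M = 24136
h = Mul(I, Pow(407, Rational(1, 2))) (h = Pow(-407, Rational(1, 2)) = Mul(I, Pow(407, Rational(1, 2))) ≈ Mul(20.174, I))
Function('g')(K, V) = Mul(Rational(1, 9), Pow(Add(213, V), -1), Add(222, K)) (Function('g')(K, V) = Mul(Rational(1, 9), Mul(Add(K, 222), Pow(Add(V, 213), -1))) = Mul(Rational(1, 9), Mul(Add(222, K), Pow(Add(213, V), -1))) = Mul(Rational(1, 9), Mul(Pow(Add(213, V), -1), Add(222, K))) = Mul(Rational(1, 9), Pow(Add(213, V), -1), Add(222, K)))
Pow(Add(M, Function('g')(h, S)), -1) = Pow(Add(24136, Mul(Rational(1, 9), Pow(Add(213, -15), -1), Add(222, Mul(I, Pow(407, Rational(1, 2)))))), -1) = Pow(Add(24136, Mul(Rational(1, 9), Pow(198, -1), Add(222, Mul(I, Pow(407, Rational(1, 2)))))), -1) = Pow(Add(24136, Mul(Rational(1, 9), Rational(1, 198), Add(222, Mul(I, Pow(407, Rational(1, 2)))))), -1) = Pow(Add(24136, Add(Rational(37, 297), Mul(Rational(1, 1782), I, Pow(407, Rational(1, 2))))), -1) = Pow(Add(Rational(7168429, 297), Mul(Rational(1, 1782), I, Pow(407, Rational(1, 2)))), -1)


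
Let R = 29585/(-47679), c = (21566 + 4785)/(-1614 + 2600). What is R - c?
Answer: -1285560139/47011494 ≈ -27.346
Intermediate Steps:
c = 26351/986 ≈ 26.725
R = -29585/47679 (R = 29585*(-1/47679) = -29585/47679 ≈ -0.62050)
R - c = -29585/47679 - 1*26351/986 = -29585/47679 - 26351/986 = -1285560139/47011494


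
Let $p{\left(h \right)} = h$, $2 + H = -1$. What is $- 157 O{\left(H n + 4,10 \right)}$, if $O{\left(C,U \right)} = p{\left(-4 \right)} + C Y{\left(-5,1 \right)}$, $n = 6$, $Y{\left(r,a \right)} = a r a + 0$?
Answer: $-10362$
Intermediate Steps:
$H = -3$ ($H = -2 - 1 = -3$)
$Y{\left(r,a \right)} = r a^{2}$ ($Y{\left(r,a \right)} = r a^{2} + 0 = r a^{2}$)
$O{\left(C,U \right)} = -4 - 5 C$ ($O{\left(C,U \right)} = -4 + C \left(- 5 \cdot 1^{2}\right) = -4 + C \left(\left(-5\right) 1\right) = -4 + C \left(-5\right) = -4 - 5 C$)
$- 157 O{\left(H n + 4,10 \right)} = - 157 \left(-4 - 5 \left(\left(-3\right) 6 + 4\right)\right) = - 157 \left(-4 - 5 \left(-18 + 4\right)\right) = - 157 \left(-4 - -70\right) = - 157 \left(-4 + 70\right) = \left(-157\right) 66 = -10362$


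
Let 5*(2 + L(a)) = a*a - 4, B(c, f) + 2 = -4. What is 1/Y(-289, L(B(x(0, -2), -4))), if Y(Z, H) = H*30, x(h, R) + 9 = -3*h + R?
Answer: 1/132 ≈ 0.0075758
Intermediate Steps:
x(h, R) = -9 + R - 3*h (x(h, R) = -9 + (-3*h + R) = -9 + (R - 3*h) = -9 + R - 3*h)
B(c, f) = -6 (B(c, f) = -2 - 4 = -6)
L(a) = -14/5 + a²/5 (L(a) = -2 + (a*a - 4)/5 = -2 + (a² - 4)/5 = -2 + (-4 + a²)/5 = -2 + (-⅘ + a²/5) = -14/5 + a²/5)
Y(Z, H) = 30*H
1/Y(-289, L(B(x(0, -2), -4))) = 1/(30*(-14/5 + (⅕)*(-6)²)) = 1/(30*(-14/5 + (⅕)*36)) = 1/(30*(-14/5 + 36/5)) = 1/(30*(22/5)) = 1/132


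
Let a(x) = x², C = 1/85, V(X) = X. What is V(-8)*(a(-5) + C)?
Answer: -17008/85 ≈ -200.09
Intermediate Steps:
C = 1/85 ≈ 0.011765
V(-8)*(a(-5) + C) = -8*((-5)² + 1/85) = -8*(25 + 1/85) = -8*2126/85 = -17008/85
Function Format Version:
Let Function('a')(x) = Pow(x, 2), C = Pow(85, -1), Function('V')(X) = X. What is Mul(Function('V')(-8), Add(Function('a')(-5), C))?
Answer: Rational(-17008, 85) ≈ -200.09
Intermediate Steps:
C = Rational(1, 85) ≈ 0.011765
Mul(Function('V')(-8), Add(Function('a')(-5), C)) = Mul(-8, Add(Pow(-5, 2), Rational(1, 85))) = Mul(-8, Add(25, Rational(1, 85))) = Mul(-8, Rational(2126, 85)) = Rational(-17008, 85)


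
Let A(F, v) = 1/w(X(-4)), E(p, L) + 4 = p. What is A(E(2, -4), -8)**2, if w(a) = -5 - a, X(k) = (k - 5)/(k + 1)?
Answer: 1/64 ≈ 0.015625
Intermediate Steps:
X(k) = (-5 + k)/(1 + k)
E(p, L) = -4 + p
A(F, v) = -1/8 (A(F, v) = 1/(-5 - (-5 - 4)/(1 - 4)) = 1/(-5 - (-9)/(-3)) = 1/(-5 - (-1)*(-9)/3) = 1/(-5 - 1*3) = 1/(-5 - 3) = 1/(-8) = -1/8)
A(E(2, -4), -8)**2 = (-1/8)**2 = 1/64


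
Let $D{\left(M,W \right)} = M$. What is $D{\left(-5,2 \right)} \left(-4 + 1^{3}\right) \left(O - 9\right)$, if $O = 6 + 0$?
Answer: $-45$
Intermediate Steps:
$O = 6$
$D{\left(-5,2 \right)} \left(-4 + 1^{3}\right) \left(O - 9\right) = - 5 \left(-4 + 1^{3}\right) \left(6 - 9\right) = - 5 \left(-4 + 1\right) \left(-3\right) = \left(-5\right) \left(-3\right) \left(-3\right) = 15 \left(-3\right) = -45$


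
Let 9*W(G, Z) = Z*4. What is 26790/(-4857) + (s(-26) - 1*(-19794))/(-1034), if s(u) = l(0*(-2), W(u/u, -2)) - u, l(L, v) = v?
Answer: -185943424/7533207 ≈ -24.683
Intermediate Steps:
W(G, Z) = 4*Z/9 (W(G, Z) = (Z*4)/9 = (4*Z)/9 = 4*Z/9)
s(u) = -8/9 - u (s(u) = (4/9)*(-2) - u = -8/9 - u)
26790/(-4857) + (s(-26) - 1*(-19794))/(-1034) = 26790/(-4857) + ((-8/9 - 1*(-26)) - 1*(-19794))/(-1034) = 26790*(-1/4857) + ((-8/9 + 26) + 19794)*(-1/1034) = -8930/1619 + (226/9 + 19794)*(-1/1034) = -8930/1619 + (178372/9)*(-1/1034) = -8930/1619 - 89186/4653 = -185943424/7533207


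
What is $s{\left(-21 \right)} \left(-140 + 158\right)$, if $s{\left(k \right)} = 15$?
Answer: $270$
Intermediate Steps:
$s{\left(-21 \right)} \left(-140 + 158\right) = 15 \left(-140 + 158\right) = 15 \cdot 18 = 270$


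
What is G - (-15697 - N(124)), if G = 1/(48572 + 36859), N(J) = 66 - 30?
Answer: 1344085924/85431 ≈ 15733.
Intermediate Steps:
N(J) = 36
G = 1/85431 ≈ 1.1705e-5
G - (-15697 - N(124)) = 1/85431 - (-15697 - 1*36) = 1/85431 - (-15697 - 36) = 1/85431 - 1*(-15733) = 1/85431 + 15733 = 1344085924/85431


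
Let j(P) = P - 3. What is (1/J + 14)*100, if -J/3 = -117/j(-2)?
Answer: 490900/351 ≈ 1398.6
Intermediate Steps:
j(P) = -3 + P
J = -351/5 (J = -(-351)/(-3 - 2) = -(-351)/(-5) = -(-351)*(-1)/5 = -3*117/5 = -351/5 ≈ -70.200)
(1/J + 14)*100 = (1/(-351/5) + 14)*100 = (-5/351 + 14)*100 = (4909/351)*100 = 490900/351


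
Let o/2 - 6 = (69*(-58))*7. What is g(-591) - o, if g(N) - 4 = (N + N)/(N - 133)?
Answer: 20279831/362 ≈ 56022.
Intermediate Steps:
g(N) = 4 + 2*N/(-133 + N) (g(N) = 4 + (N + N)/(N - 133) = 4 + (2*N)/(-133 + N) = 4 + 2*N/(-133 + N))
o = -56016 (o = 12 + 2*((69*(-58))*7) = 12 + 2*(-4002*7) = 12 + 2*(-28014) = 12 - 56028 = -56016)
g(-591) - o = 2*(-266 + 3*(-591))/(-133 - 591) - 1*(-56016) = 2*(-266 - 1773)/(-724) + 56016 = 2*(-1/724)*(-2039) + 56016 = 2039/362 + 56016 = 20279831/362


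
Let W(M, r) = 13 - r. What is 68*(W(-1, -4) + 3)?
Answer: 1360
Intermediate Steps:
68*(W(-1, -4) + 3) = 68*((13 - 1*(-4)) + 3) = 68*((13 + 4) + 3) = 68*(17 + 3) = 68*20 = 1360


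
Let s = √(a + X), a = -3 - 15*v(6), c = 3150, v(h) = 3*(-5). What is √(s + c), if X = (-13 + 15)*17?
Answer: √3166 ≈ 56.267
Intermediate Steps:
v(h) = -15
X = 34 (X = 2*17 = 34)
a = 222 (a = -3 - 15*(-15) = -3 + 225 = 222)
s = 16 (s = √(222 + 34) = √256 = 16)
√(s + c) = √(16 + 3150) = √3166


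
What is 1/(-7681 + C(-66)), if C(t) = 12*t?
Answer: -1/8473 ≈ -0.00011802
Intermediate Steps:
1/(-7681 + C(-66)) = 1/(-7681 + 12*(-66)) = 1/(-7681 - 792) = 1/(-8473) = -1/8473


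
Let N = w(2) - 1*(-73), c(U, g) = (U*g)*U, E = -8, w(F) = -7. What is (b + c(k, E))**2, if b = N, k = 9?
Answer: 338724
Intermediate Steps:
c(U, g) = g*U**2
N = 66 (N = -7 - 1*(-73) = -7 + 73 = 66)
b = 66
(b + c(k, E))**2 = (66 - 8*9**2)**2 = (66 - 8*81)**2 = (66 - 648)**2 = (-582)**2 = 338724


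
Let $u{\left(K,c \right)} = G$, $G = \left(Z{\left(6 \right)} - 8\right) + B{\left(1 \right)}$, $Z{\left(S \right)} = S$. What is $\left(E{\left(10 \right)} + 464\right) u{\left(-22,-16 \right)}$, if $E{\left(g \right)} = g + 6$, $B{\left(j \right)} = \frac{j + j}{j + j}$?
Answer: $-480$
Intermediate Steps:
$B{\left(j \right)} = 1$ ($B{\left(j \right)} = \frac{2 j}{2 j} = 2 j \frac{1}{2 j} = 1$)
$G = -1$ ($G = \left(6 - 8\right) + 1 = -2 + 1 = -1$)
$u{\left(K,c \right)} = -1$
$E{\left(g \right)} = 6 + g$
$\left(E{\left(10 \right)} + 464\right) u{\left(-22,-16 \right)} = \left(\left(6 + 10\right) + 464\right) \left(-1\right) = \left(16 + 464\right) \left(-1\right) = 480 \left(-1\right) = -480$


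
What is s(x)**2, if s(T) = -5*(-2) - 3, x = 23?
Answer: 49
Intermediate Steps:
s(T) = 7 (s(T) = 10 - 3 = 7)
s(x)**2 = 7**2 = 49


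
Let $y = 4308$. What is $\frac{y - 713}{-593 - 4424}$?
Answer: $- \frac{3595}{5017} \approx -0.71656$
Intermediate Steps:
$\frac{y - 713}{-593 - 4424} = \frac{4308 - 713}{-593 - 4424} = \frac{3595}{-5017} = 3595 \left(- \frac{1}{5017}\right) = - \frac{3595}{5017}$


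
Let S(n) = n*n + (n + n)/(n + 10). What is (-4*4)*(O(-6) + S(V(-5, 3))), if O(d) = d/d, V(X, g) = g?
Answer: -2176/13 ≈ -167.38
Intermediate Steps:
O(d) = 1
S(n) = n² + 2*n/(10 + n) (S(n) = n² + (2*n)/(10 + n) = n² + 2*n/(10 + n))
(-4*4)*(O(-6) + S(V(-5, 3))) = (-4*4)*(1 + 3*(2 + 3² + 10*3)/(10 + 3)) = -16*(1 + 3*(2 + 9 + 30)/13) = -16*(1 + 3*(1/13)*41) = -16*(1 + 123/13) = -16*136/13 = -2176/13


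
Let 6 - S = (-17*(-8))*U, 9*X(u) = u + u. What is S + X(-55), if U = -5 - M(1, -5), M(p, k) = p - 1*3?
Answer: 3616/9 ≈ 401.78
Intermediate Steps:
X(u) = 2*u/9 (X(u) = (u + u)/9 = (2*u)/9 = 2*u/9)
M(p, k) = -3 + p (M(p, k) = p - 3 = -3 + p)
U = -3 (U = -5 - (-3 + 1) = -5 - 1*(-2) = -5 + 2 = -3)
S = 414 (S = 6 - (-17*(-8))*(-3) = 6 - 136*(-3) = 6 - 1*(-408) = 6 + 408 = 414)
S + X(-55) = 414 + (2/9)*(-55) = 414 - 110/9 = 3616/9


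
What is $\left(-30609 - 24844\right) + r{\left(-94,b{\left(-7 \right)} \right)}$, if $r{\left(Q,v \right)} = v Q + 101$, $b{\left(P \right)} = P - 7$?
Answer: $-54036$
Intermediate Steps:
$b{\left(P \right)} = -7 + P$
$r{\left(Q,v \right)} = 101 + Q v$ ($r{\left(Q,v \right)} = Q v + 101 = 101 + Q v$)
$\left(-30609 - 24844\right) + r{\left(-94,b{\left(-7 \right)} \right)} = \left(-30609 - 24844\right) - \left(-101 + 94 \left(-7 - 7\right)\right) = -55453 + \left(101 - -1316\right) = -55453 + \left(101 + 1316\right) = -55453 + 1417 = -54036$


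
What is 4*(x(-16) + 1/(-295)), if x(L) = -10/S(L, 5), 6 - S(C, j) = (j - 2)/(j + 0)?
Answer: -59108/7965 ≈ -7.4210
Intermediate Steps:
S(C, j) = 6 - (-2 + j)/j (S(C, j) = 6 - (j - 2)/(j + 0) = 6 - (-2 + j)/j)
x(L) = -50/27 (x(L) = -10/(5 + 2/5) = -10/(5 + 2*(⅕)) = -10/(5 + ⅖) = -10/27/5 = -10*5/27 = -50/27)
4*(x(-16) + 1/(-295)) = 4*(-50/27 + 1/(-295)) = 4*(-50/27 - 1/295) = 4*(-14777/7965) = -59108/7965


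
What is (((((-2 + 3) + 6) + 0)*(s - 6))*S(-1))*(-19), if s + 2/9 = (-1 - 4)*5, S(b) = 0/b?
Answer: 0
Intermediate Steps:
S(b) = 0
s = -227/9 (s = -2/9 + (-1 - 4)*5 = -2/9 - 5*5 = -2/9 - 25 = -227/9 ≈ -25.222)
(((((-2 + 3) + 6) + 0)*(s - 6))*S(-1))*(-19) = (((((-2 + 3) + 6) + 0)*(-227/9 - 6))*0)*(-19) = ((((1 + 6) + 0)*(-281/9))*0)*(-19) = (((7 + 0)*(-281/9))*0)*(-19) = ((7*(-281/9))*0)*(-19) = -1967/9*0*(-19) = 0*(-19) = 0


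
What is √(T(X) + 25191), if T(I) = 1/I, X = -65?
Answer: √106431910/65 ≈ 158.72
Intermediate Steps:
√(T(X) + 25191) = √(1/(-65) + 25191) = √(-1/65 + 25191) = √(1637414/65) = √106431910/65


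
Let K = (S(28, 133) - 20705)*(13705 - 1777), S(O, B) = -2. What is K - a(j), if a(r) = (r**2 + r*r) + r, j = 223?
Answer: -247092777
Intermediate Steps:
K = -246993096 (K = (-2 - 20705)*(13705 - 1777) = -20707*11928 = -246993096)
a(r) = r + 2*r**2 (a(r) = (r**2 + r**2) + r = 2*r**2 + r = r + 2*r**2)
K - a(j) = -246993096 - 223*(1 + 2*223) = -246993096 - 223*(1 + 446) = -246993096 - 223*447 = -246993096 - 1*99681 = -246993096 - 99681 = -247092777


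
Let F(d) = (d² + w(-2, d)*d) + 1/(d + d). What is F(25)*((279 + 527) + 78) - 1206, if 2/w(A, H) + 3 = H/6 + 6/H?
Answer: 3073919112/5275 ≈ 5.8273e+5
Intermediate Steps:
w(A, H) = 2/(-3 + 6/H + H/6) (w(A, H) = 2/(-3 + (H/6 + 6/H)) = 2/(-3 + (6/H + H/6)) = 2/(-3 + 6/H + H/6))
F(d) = d² + 1/(2*d) + 12*d²/(36 + d² - 18*d) (F(d) = (d² + (12*d/(36 + d² - 18*d))*d) + 1/(d + d) = (d² + 12*d²/(36 + d² - 18*d)) + 1/(2*d) = d² + 1/(2*d) + 12*d²/(36 + d² - 18*d))
F(25)*((279 + 527) + 78) - 1206 = ((18 + 25⁵ + (½)*25² - 18*25⁴ - 9*25 + 48*25³)/(25*(36 + 25² - 18*25)))*((279 + 527) + 78) - 1206 = ((18 + 9765625 + (½)*625 - 18*390625 - 225 + 48*15625)/(25*(36 + 625 - 450)))*(806 + 78) - 1206 = ((1/25)*(18 + 9765625 + 625/2 - 7031250 - 225 + 750000)/211)*884 - 1206 = ((1/25)*(1/211)*(6968961/2))*884 - 1206 = (6968961/10550)*884 - 1206 = 3080280762/5275 - 1206 = 3073919112/5275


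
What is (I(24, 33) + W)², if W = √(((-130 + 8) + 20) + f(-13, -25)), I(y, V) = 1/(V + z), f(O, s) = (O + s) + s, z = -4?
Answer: -138764/841 + 2*I*√165/29 ≈ -165.0 + 0.88588*I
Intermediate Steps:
f(O, s) = O + 2*s
I(y, V) = 1/(-4 + V) (I(y, V) = 1/(V - 4) = 1/(-4 + V))
W = I*√165 (W = √(((-130 + 8) + 20) + (-13 + 2*(-25))) = √((-122 + 20) + (-13 - 50)) = √(-102 - 63) = √(-165) = I*√165 ≈ 12.845*I)
(I(24, 33) + W)² = (1/(-4 + 33) + I*√165)² = (1/29 + I*√165)²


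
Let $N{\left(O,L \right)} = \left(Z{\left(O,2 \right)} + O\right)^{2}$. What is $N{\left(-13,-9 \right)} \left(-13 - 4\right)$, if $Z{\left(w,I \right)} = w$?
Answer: $-11492$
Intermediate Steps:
$N{\left(O,L \right)} = 4 O^{2}$ ($N{\left(O,L \right)} = \left(O + O\right)^{2} = \left(2 O\right)^{2} = 4 O^{2}$)
$N{\left(-13,-9 \right)} \left(-13 - 4\right) = 4 \left(-13\right)^{2} \left(-13 - 4\right) = 4 \cdot 169 \left(-17\right) = 676 \left(-17\right) = -11492$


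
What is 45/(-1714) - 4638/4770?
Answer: -1360697/1362630 ≈ -0.99858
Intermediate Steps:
45/(-1714) - 4638/4770 = 45*(-1/1714) - 4638*1/4770 = -45/1714 - 773/795 = -1360697/1362630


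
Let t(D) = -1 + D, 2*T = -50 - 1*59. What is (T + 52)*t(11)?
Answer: -25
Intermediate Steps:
T = -109/2 (T = (-50 - 1*59)/2 = (-50 - 59)/2 = (½)*(-109) = -109/2 ≈ -54.500)
(T + 52)*t(11) = (-109/2 + 52)*(-1 + 11) = -5/2*10 = -25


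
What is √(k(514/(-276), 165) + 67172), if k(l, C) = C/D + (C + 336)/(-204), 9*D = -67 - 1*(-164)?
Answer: 13*√4324002853/3298 ≈ 259.20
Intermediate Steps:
D = 97/9 (D = (-67 - 1*(-164))/9 = (-67 + 164)/9 = (⅑)*97 = 97/9 ≈ 10.778)
k(l, C) = -28/17 + 1739*C/19788 (k(l, C) = C/(97/9) + (C + 336)/(-204) = C*(9/97) + (336 + C)*(-1/204) = 9*C/97 + (-28/17 - C/204) = -28/17 + 1739*C/19788)
√(k(514/(-276), 165) + 67172) = √((-28/17 + (1739/19788)*165) + 67172) = √((-28/17 + 95645/6596) + 67172) = √(84781/6596 + 67172) = √(443151293/6596) = 13*√4324002853/3298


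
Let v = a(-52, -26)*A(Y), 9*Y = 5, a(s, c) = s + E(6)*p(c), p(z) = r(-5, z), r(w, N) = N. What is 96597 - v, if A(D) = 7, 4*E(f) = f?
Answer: 97234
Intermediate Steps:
E(f) = f/4
p(z) = z
a(s, c) = s + 3*c/2 (a(s, c) = s + ((¼)*6)*c = s + 3*c/2)
Y = 5/9 (Y = (⅑)*5 = 5/9 ≈ 0.55556)
v = -637 (v = (-52 + (3/2)*(-26))*7 = (-52 - 39)*7 = -91*7 = -637)
96597 - v = 96597 - 1*(-637) = 96597 + 637 = 97234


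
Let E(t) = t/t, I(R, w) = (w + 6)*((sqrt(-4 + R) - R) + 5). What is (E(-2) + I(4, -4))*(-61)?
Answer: -183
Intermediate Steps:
I(R, w) = (6 + w)*(5 + sqrt(-4 + R) - R)
E(t) = 1
(E(-2) + I(4, -4))*(-61) = (1 + (30 - 6*4 + 5*(-4) + 6*sqrt(-4 + 4) - 4*sqrt(-4 + 4) - 1*4*(-4)))*(-61) = (1 + (30 - 24 - 20 + 6*sqrt(0) - 4*sqrt(0) + 16))*(-61) = (1 + (30 - 24 - 20 + 6*0 - 4*0 + 16))*(-61) = (1 + (30 - 24 - 20 + 0 + 0 + 16))*(-61) = (1 + 2)*(-61) = 3*(-61) = -183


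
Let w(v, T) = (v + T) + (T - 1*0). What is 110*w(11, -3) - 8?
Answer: 542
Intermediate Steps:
w(v, T) = v + 2*T (w(v, T) = (T + v) + (T + 0) = (T + v) + T = v + 2*T)
110*w(11, -3) - 8 = 110*(11 + 2*(-3)) - 8 = 110*(11 - 6) - 8 = 110*5 - 8 = 550 - 8 = 542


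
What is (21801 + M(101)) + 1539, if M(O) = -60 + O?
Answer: 23381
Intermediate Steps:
(21801 + M(101)) + 1539 = (21801 + (-60 + 101)) + 1539 = (21801 + 41) + 1539 = 21842 + 1539 = 23381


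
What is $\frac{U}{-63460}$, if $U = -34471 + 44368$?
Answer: $- \frac{9897}{63460} \approx -0.15596$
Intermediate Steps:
$U = 9897$
$\frac{U}{-63460} = \frac{9897}{-63460} = 9897 \left(- \frac{1}{63460}\right) = - \frac{9897}{63460}$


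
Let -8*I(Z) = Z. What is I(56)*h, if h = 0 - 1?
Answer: 7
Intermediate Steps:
h = -1
I(Z) = -Z/8
I(56)*h = -⅛*56*(-1) = -7*(-1) = 7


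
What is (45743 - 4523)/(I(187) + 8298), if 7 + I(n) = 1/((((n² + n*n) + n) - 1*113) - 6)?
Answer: 320627480/64491083 ≈ 4.9717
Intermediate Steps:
I(n) = -7 + 1/(-119 + n + 2*n²) (I(n) = -7 + 1/((((n² + n*n) + n) - 1*113) - 6) = -7 + 1/((((n² + n²) + n) - 113) - 6) = -7 + 1/(((2*n² + n) - 113) - 6) = -7 + 1/(((n + 2*n²) - 113) - 6) = -7 + 1/((-113 + n + 2*n²) - 6) = -7 + 1/(-119 + n + 2*n²))
(45743 - 4523)/(I(187) + 8298) = (45743 - 4523)/((834 - 14*187² - 7*187)/(-119 + 187 + 2*187²) + 8298) = 41220/((834 - 14*34969 - 1309)/(-119 + 187 + 2*34969) + 8298) = 41220/((834 - 489566 - 1309)/(-119 + 187 + 69938) + 8298) = 41220/(-490041/70006 + 8298) = 41220/(580419747/70006) = 41220*(70006/580419747) = 320627480/64491083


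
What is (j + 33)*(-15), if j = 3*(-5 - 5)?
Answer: -45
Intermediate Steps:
j = -30 (j = 3*(-10) = -30)
(j + 33)*(-15) = (-30 + 33)*(-15) = 3*(-15) = -45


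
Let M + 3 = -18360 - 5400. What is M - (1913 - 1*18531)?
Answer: -7145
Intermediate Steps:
M = -23763 (M = -3 + (-18360 - 5400) = -3 - 23760 = -23763)
M - (1913 - 1*18531) = -23763 - (1913 - 1*18531) = -23763 - (1913 - 18531) = -23763 - 1*(-16618) = -23763 + 16618 = -7145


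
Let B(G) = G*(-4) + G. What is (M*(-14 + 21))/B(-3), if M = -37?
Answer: -259/9 ≈ -28.778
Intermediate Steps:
B(G) = -3*G (B(G) = -4*G + G = -3*G)
(M*(-14 + 21))/B(-3) = (-37*(-14 + 21))/((-3*(-3))) = -37*7/9 = -259*⅑ = -259/9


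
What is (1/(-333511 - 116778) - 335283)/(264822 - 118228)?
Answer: -75487123394/33004832833 ≈ -2.2872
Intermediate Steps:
(1/(-333511 - 116778) - 335283)/(264822 - 118228) = (1/(-450289) - 335283)/146594 = (-1/450289 - 335283)*(1/146594) = -150974246788/450289*1/146594 = -75487123394/33004832833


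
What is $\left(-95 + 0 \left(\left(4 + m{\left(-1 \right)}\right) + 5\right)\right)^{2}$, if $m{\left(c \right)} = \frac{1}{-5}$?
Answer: $9025$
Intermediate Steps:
$m{\left(c \right)} = - \frac{1}{5}$
$\left(-95 + 0 \left(\left(4 + m{\left(-1 \right)}\right) + 5\right)\right)^{2} = \left(-95 + 0 \left(\left(4 - \frac{1}{5}\right) + 5\right)\right)^{2} = \left(-95 + 0 \left(\frac{19}{5} + 5\right)\right)^{2} = \left(-95 + 0 \cdot \frac{44}{5}\right)^{2} = \left(-95 + 0\right)^{2} = \left(-95\right)^{2} = 9025$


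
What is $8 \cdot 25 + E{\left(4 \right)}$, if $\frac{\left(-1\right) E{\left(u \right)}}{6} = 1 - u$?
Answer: $218$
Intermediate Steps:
$E{\left(u \right)} = -6 + 6 u$ ($E{\left(u \right)} = - 6 \left(1 - u\right) = -6 + 6 u$)
$8 \cdot 25 + E{\left(4 \right)} = 8 \cdot 25 + \left(-6 + 6 \cdot 4\right) = 200 + \left(-6 + 24\right) = 200 + 18 = 218$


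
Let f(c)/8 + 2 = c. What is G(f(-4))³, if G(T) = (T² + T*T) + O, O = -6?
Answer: 97463015208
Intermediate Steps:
f(c) = -16 + 8*c
G(T) = -6 + 2*T² (G(T) = (T² + T*T) - 6 = (T² + T²) - 6 = 2*T² - 6 = -6 + 2*T²)
G(f(-4))³ = (-6 + 2*(-16 + 8*(-4))²)³ = (-6 + 2*(-16 - 32)²)³ = (-6 + 2*(-48)²)³ = (-6 + 2*2304)³ = (-6 + 4608)³ = 4602³ = 97463015208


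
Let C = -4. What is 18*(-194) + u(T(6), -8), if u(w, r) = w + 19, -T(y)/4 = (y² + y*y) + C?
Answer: -3745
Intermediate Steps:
T(y) = 16 - 8*y² (T(y) = -4*((y² + y*y) - 4) = -4*((y² + y²) - 4) = -4*(2*y² - 4) = -4*(-4 + 2*y²) = 16 - 8*y²)
u(w, r) = 19 + w
18*(-194) + u(T(6), -8) = 18*(-194) + (19 + (16 - 8*6²)) = -3492 + (19 + (16 - 8*36)) = -3492 + (19 + (16 - 288)) = -3492 + (19 - 272) = -3492 - 253 = -3745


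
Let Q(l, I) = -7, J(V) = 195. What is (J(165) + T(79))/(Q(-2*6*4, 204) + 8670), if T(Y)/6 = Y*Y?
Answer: 37641/8663 ≈ 4.3450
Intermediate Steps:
T(Y) = 6*Y² (T(Y) = 6*(Y*Y) = 6*Y²)
(J(165) + T(79))/(Q(-2*6*4, 204) + 8670) = (195 + 6*79²)/(-7 + 8670) = (195 + 6*6241)/8663 = (195 + 37446)*(1/8663) = 37641*(1/8663) = 37641/8663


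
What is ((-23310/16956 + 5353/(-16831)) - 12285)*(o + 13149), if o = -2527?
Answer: -1034599164470951/7927401 ≈ -1.3051e+8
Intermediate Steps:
((-23310/16956 + 5353/(-16831)) - 12285)*(o + 13149) = ((-23310/16956 + 5353/(-16831)) - 12285)*(-2527 + 13149) = ((-23310*1/16956 + 5353*(-1/16831)) - 12285)*10622 = ((-1295/942 - 5353/16831) - 12285)*10622 = (-26838671/15854802 - 12285)*10622 = -194803081241/15854802*10622 = -1034599164470951/7927401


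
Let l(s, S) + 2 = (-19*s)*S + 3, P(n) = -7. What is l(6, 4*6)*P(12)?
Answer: 19145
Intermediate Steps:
l(s, S) = 1 - 19*S*s (l(s, S) = -2 + ((-19*s)*S + 3) = -2 + (-19*S*s + 3) = -2 + (3 - 19*S*s) = 1 - 19*S*s)
l(6, 4*6)*P(12) = (1 - 19*4*6*6)*(-7) = (1 - 19*24*6)*(-7) = (1 - 2736)*(-7) = -2735*(-7) = 19145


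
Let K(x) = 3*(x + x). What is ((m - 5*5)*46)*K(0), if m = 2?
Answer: 0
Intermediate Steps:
K(x) = 6*x (K(x) = 3*(2*x) = 6*x)
((m - 5*5)*46)*K(0) = ((2 - 5*5)*46)*(6*0) = ((2 - 25)*46)*0 = -23*46*0 = -1058*0 = 0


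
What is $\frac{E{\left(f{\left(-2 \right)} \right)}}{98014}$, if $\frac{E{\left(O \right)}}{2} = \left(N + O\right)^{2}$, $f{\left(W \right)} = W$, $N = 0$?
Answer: $\frac{4}{49007} \approx 8.1621 \cdot 10^{-5}$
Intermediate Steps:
$E{\left(O \right)} = 2 O^{2}$ ($E{\left(O \right)} = 2 \left(0 + O\right)^{2} = 2 O^{2}$)
$\frac{E{\left(f{\left(-2 \right)} \right)}}{98014} = \frac{2 \left(-2\right)^{2}}{98014} = 2 \cdot 4 \cdot \frac{1}{98014} = 8 \cdot \frac{1}{98014} = \frac{4}{49007}$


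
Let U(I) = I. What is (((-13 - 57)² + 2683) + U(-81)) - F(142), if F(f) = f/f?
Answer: 7501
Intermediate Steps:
F(f) = 1
(((-13 - 57)² + 2683) + U(-81)) - F(142) = (((-13 - 57)² + 2683) - 81) - 1*1 = (((-70)² + 2683) - 81) - 1 = ((4900 + 2683) - 81) - 1 = (7583 - 81) - 1 = 7502 - 1 = 7501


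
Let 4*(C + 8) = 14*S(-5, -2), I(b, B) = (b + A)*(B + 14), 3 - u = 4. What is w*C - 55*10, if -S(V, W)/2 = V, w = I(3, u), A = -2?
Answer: -199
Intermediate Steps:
u = -1 (u = 3 - 1*4 = 3 - 4 = -1)
I(b, B) = (-2 + b)*(14 + B) (I(b, B) = (b - 2)*(B + 14) = (-2 + b)*(14 + B))
w = 13 (w = -28 - 2*(-1) + 14*3 - 1*3 = -28 + 2 + 42 - 3 = 13)
S(V, W) = -2*V
C = 27 (C = -8 + (14*(-2*(-5)))/4 = -8 + (14*10)/4 = -8 + (¼)*140 = -8 + 35 = 27)
w*C - 55*10 = 13*27 - 55*10 = 351 - 550 = -199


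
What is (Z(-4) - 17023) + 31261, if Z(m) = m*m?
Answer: 14254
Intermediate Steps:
Z(m) = m**2
(Z(-4) - 17023) + 31261 = ((-4)**2 - 17023) + 31261 = (16 - 17023) + 31261 = -17007 + 31261 = 14254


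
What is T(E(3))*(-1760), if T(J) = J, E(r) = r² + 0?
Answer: -15840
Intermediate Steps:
E(r) = r²
T(E(3))*(-1760) = 3²*(-1760) = 9*(-1760) = -15840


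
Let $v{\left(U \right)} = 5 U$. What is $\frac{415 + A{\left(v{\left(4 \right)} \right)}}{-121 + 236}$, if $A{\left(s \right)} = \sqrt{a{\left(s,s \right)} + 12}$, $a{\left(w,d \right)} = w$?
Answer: $\frac{83}{23} + \frac{4 \sqrt{2}}{115} \approx 3.6579$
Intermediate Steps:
$A{\left(s \right)} = \sqrt{12 + s}$ ($A{\left(s \right)} = \sqrt{s + 12} = \sqrt{12 + s}$)
$\frac{415 + A{\left(v{\left(4 \right)} \right)}}{-121 + 236} = \frac{415 + \sqrt{12 + 5 \cdot 4}}{-121 + 236} = \frac{415 + \sqrt{12 + 20}}{115} = \left(415 + \sqrt{32}\right) \frac{1}{115} = \left(415 + 4 \sqrt{2}\right) \frac{1}{115} = \frac{83}{23} + \frac{4 \sqrt{2}}{115}$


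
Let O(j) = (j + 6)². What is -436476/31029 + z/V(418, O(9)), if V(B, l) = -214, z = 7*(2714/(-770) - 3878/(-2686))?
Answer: -1144339821036/81746469365 ≈ -13.999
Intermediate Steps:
O(j) = (6 + j)²
z = -1075936/73865 (z = 7*(2714*(-1/770) - 3878*(-1/2686)) = 7*(-1357/385 + 1939/1343) = 7*(-1075936/517055) = -1075936/73865 ≈ -14.566)
-436476/31029 + z/V(418, O(9)) = -436476/31029 - 1075936/73865/(-214) = -436476*1/31029 - 1075936/73865*(-1/214) = -145492/10343 + 537968/7903555 = -1144339821036/81746469365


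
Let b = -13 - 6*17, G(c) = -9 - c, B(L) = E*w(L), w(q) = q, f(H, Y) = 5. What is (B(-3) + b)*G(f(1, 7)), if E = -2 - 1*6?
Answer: 1274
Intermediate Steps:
E = -8 (E = -2 - 6 = -8)
B(L) = -8*L
b = -115 (b = -13 - 102 = -115)
(B(-3) + b)*G(f(1, 7)) = (-8*(-3) - 115)*(-9 - 1*5) = (24 - 115)*(-9 - 5) = -91*(-14) = 1274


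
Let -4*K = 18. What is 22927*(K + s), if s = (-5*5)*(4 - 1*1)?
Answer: -3645393/2 ≈ -1.8227e+6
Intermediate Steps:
K = -9/2 (K = -¼*18 = -9/2 ≈ -4.5000)
s = -75 (s = -25*(4 - 1) = -25*3 = -75)
22927*(K + s) = 22927*(-9/2 - 75) = 22927*(-159/2) = -3645393/2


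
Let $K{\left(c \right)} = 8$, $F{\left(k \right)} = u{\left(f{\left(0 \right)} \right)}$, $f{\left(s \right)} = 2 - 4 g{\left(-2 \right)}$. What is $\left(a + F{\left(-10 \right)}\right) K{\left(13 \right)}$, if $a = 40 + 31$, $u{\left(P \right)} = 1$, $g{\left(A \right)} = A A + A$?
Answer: $576$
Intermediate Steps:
$g{\left(A \right)} = A + A^{2}$ ($g{\left(A \right)} = A^{2} + A = A + A^{2}$)
$f{\left(s \right)} = -6$ ($f{\left(s \right)} = 2 - 4 \left(- 2 \left(1 - 2\right)\right) = 2 - 4 \left(\left(-2\right) \left(-1\right)\right) = 2 - 8 = -6$)
$F{\left(k \right)} = 1$
$a = 71$
$\left(a + F{\left(-10 \right)}\right) K{\left(13 \right)} = \left(71 + 1\right) 8 = 72 \cdot 8 = 576$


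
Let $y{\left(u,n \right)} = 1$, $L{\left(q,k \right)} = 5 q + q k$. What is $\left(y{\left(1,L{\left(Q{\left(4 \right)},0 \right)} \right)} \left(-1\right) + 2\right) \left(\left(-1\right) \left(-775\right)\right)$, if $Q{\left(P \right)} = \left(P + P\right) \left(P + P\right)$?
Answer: $775$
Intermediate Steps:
$Q{\left(P \right)} = 4 P^{2}$ ($Q{\left(P \right)} = 2 P 2 P = 4 P^{2}$)
$L{\left(q,k \right)} = 5 q + k q$
$\left(y{\left(1,L{\left(Q{\left(4 \right)},0 \right)} \right)} \left(-1\right) + 2\right) \left(\left(-1\right) \left(-775\right)\right) = \left(1 \left(-1\right) + 2\right) \left(\left(-1\right) \left(-775\right)\right) = \left(-1 + 2\right) 775 = 1 \cdot 775 = 775$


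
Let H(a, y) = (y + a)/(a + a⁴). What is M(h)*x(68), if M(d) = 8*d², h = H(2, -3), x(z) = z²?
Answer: 9248/81 ≈ 114.17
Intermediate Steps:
H(a, y) = (a + y)/(a + a⁴)
h = -1/18 (h = (2 - 3)/(2 + 2⁴) = -1/(2 + 16) = -1/18 ≈ -0.055556)
M(h)*x(68) = (8*(-1/18)²)*68² = (8*(1/324))*4624 = (2/81)*4624 = 9248/81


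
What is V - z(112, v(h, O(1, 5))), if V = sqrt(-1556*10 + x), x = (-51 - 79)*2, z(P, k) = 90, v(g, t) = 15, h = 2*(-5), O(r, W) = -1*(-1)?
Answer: -90 + 2*I*sqrt(3955) ≈ -90.0 + 125.78*I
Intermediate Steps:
O(r, W) = 1
h = -10
x = -260 (x = -130*2 = -260)
V = 2*I*sqrt(3955) (V = sqrt(-1556*10 - 260) = sqrt(-15560 - 260) = sqrt(-15820) = 2*I*sqrt(3955) ≈ 125.78*I)
V - z(112, v(h, O(1, 5))) = 2*I*sqrt(3955) - 1*90 = 2*I*sqrt(3955) - 90 = -90 + 2*I*sqrt(3955)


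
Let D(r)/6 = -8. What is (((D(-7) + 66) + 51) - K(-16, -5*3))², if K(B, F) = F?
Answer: 7056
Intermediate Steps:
D(r) = -48 (D(r) = 6*(-8) = -48)
(((D(-7) + 66) + 51) - K(-16, -5*3))² = (((-48 + 66) + 51) - (-5)*3)² = ((18 + 51) - 1*(-15))² = (69 + 15)² = 84² = 7056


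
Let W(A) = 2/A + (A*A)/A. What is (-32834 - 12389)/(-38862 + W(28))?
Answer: 633122/543675 ≈ 1.1645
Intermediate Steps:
W(A) = A + 2/A (W(A) = 2/A + A²/A = 2/A + A = A + 2/A)
(-32834 - 12389)/(-38862 + W(28)) = (-32834 - 12389)/(-38862 + (28 + 2/28)) = -45223/(-38862 + (28 + 2*(1/28))) = -45223/(-38862 + (28 + 1/14)) = -45223/(-38862 + 393/14) = -45223/(-543675/14) = -45223*(-14/543675) = 633122/543675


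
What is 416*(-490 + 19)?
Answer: -195936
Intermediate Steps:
416*(-490 + 19) = 416*(-471) = -195936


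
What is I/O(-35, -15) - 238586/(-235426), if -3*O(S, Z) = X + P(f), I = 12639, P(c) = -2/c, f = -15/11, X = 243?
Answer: -66512409884/431653571 ≈ -154.09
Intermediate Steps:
f = -15/11 (f = -15*1/11 = -15/11 ≈ -1.3636)
O(S, Z) = -3667/45 (O(S, Z) = -(243 - 2/(-15/11))/3 = -(243 - 2*(-11/15))/3 = -(243 + 22/15)/3 = -⅓*3667/15 = -3667/45)
I/O(-35, -15) - 238586/(-235426) = 12639/(-3667/45) - 238586/(-235426) = 12639*(-45/3667) - 238586*(-1/235426) = -568755/3667 + 119293/117713 = -66512409884/431653571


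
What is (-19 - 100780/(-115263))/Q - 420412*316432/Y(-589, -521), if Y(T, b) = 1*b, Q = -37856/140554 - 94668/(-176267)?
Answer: 7265082078450441921235751/28452659306764140 ≈ 2.5534e+8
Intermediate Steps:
Q = 473800180/1769645137 (Q = -37856*1/140554 - 94668*(-1/176267) = -18928/70277 + 13524/25181 = 473800180/1769645137 ≈ 0.26774)
Y(T, b) = b
(-19 - 100780/(-115263))/Q - 420412*316432/Y(-589, -521) = (-19 - 100780/(-115263))/(473800180/1769645137) - 420412*316432/(-521) = (-19 - 100780*(-1)/115263)*(1769645137/473800180) - 420412*316432*(-1/521) = (-19 - 1*(-100780/115263))*(1769645137/473800180) - 420412/(1/(-316432/521)) = (-19 + 100780/115263)*(1769645137/473800180) - 420412/(-521/316432) = -2089217/115263*1769645137/473800180 - 420412*(-316432/521) = -3697172704187729/54611630147340 + 133031809984/521 = 7265082078450441921235751/28452659306764140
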